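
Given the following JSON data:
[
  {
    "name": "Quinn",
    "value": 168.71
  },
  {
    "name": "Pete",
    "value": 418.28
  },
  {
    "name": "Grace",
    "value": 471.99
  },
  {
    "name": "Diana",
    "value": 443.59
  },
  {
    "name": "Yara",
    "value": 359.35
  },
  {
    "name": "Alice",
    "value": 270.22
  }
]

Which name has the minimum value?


Comparing values:
  Quinn: 168.71
  Pete: 418.28
  Grace: 471.99
  Diana: 443.59
  Yara: 359.35
  Alice: 270.22
Minimum: Quinn (168.71)

ANSWER: Quinn


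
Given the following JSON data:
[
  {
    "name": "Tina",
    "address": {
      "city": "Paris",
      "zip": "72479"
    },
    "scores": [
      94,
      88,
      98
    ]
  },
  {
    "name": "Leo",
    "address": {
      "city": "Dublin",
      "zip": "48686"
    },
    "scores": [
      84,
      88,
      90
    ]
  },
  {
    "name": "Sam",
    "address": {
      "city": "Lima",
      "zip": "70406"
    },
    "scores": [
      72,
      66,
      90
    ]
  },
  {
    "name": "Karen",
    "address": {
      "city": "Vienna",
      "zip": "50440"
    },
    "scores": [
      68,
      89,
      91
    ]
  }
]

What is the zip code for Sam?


Path: records[2].address.zip
Value: 70406

ANSWER: 70406


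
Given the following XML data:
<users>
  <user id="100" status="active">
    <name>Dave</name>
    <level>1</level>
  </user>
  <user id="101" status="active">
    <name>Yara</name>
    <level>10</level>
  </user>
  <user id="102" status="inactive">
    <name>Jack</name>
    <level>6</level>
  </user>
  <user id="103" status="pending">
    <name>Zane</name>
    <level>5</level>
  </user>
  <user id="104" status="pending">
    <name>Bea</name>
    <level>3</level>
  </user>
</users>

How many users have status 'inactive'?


Counting users with status='inactive':
  Jack (id=102) -> MATCH
Count: 1

ANSWER: 1


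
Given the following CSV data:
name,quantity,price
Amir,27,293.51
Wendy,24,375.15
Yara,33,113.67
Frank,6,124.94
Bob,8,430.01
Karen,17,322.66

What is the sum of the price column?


Values in 'price' column:
  Row 1: 293.51
  Row 2: 375.15
  Row 3: 113.67
  Row 4: 124.94
  Row 5: 430.01
  Row 6: 322.66
Sum = 293.51 + 375.15 + 113.67 + 124.94 + 430.01 + 322.66 = 1659.94

ANSWER: 1659.94


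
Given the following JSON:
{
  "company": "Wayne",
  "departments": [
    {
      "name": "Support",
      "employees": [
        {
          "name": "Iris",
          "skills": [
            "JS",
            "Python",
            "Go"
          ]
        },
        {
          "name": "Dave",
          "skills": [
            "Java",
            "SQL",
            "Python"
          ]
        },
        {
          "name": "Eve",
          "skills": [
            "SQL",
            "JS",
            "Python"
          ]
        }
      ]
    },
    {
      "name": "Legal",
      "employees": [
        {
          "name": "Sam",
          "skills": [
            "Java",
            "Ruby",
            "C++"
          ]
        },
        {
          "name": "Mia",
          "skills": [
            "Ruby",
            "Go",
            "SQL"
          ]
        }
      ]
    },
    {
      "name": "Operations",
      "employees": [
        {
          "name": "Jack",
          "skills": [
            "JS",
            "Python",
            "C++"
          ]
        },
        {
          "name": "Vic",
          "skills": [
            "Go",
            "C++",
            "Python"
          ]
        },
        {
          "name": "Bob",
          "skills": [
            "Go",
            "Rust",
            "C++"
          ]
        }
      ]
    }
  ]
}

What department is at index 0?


Path: departments[0].name
Value: Support

ANSWER: Support


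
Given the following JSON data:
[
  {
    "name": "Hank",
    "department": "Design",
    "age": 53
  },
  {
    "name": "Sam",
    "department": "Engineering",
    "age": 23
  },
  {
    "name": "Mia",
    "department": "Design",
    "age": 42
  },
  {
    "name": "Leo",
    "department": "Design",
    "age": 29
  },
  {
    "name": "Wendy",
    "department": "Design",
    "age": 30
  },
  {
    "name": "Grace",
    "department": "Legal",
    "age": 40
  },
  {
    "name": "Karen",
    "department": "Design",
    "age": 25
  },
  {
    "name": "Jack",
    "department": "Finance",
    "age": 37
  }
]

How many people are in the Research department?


Scanning records for department = Research
  No matches found
Count: 0

ANSWER: 0


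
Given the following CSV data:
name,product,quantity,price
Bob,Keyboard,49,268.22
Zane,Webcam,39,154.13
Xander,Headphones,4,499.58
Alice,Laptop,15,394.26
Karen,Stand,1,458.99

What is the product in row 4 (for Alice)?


Row 4: Alice
Column 'product' = Laptop

ANSWER: Laptop


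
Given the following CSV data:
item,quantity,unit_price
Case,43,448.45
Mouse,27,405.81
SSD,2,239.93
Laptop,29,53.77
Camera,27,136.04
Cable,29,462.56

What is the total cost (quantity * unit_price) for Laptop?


Row: Laptop
quantity = 29
unit_price = 53.77
total = 29 * 53.77 = 1559.33

ANSWER: 1559.33


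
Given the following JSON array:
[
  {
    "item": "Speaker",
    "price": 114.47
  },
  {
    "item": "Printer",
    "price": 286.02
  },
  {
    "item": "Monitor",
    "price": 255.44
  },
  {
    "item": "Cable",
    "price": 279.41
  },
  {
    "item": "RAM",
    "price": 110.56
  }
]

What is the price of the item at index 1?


Array index 1 -> Printer
price = 286.02

ANSWER: 286.02


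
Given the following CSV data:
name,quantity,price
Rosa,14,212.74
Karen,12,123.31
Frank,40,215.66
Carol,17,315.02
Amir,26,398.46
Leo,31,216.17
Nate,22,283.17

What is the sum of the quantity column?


Values in 'quantity' column:
  Row 1: 14
  Row 2: 12
  Row 3: 40
  Row 4: 17
  Row 5: 26
  Row 6: 31
  Row 7: 22
Sum = 14 + 12 + 40 + 17 + 26 + 31 + 22 = 162

ANSWER: 162


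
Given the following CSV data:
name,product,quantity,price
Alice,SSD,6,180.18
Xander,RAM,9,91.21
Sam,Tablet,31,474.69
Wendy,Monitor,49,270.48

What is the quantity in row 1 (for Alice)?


Row 1: Alice
Column 'quantity' = 6

ANSWER: 6


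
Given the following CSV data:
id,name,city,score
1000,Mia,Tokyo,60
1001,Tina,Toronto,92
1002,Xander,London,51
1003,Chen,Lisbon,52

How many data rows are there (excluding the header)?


Counting rows (excluding header):
Header: id,name,city,score
Data rows: 4

ANSWER: 4


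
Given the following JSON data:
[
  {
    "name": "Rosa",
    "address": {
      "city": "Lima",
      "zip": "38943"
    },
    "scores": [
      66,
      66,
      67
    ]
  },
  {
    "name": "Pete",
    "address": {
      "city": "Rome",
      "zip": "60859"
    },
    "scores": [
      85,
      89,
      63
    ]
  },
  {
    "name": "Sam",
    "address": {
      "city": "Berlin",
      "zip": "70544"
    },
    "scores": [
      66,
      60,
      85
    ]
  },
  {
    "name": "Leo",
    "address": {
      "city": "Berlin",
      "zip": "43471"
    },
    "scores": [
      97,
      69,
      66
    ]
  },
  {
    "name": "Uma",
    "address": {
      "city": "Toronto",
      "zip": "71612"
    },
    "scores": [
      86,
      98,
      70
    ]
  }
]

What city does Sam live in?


Path: records[2].address.city
Value: Berlin

ANSWER: Berlin


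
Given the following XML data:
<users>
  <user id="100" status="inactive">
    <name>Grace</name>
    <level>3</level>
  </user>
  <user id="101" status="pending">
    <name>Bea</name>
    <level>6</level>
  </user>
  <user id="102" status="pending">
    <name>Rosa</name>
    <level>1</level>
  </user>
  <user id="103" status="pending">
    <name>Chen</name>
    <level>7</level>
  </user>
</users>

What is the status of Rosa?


Finding user with name = Rosa
user id="102" status="pending"

ANSWER: pending


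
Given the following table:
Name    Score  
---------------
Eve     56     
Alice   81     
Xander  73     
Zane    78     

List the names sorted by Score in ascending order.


Sorting by Score (ascending):
  Eve: 56
  Xander: 73
  Zane: 78
  Alice: 81


ANSWER: Eve, Xander, Zane, Alice


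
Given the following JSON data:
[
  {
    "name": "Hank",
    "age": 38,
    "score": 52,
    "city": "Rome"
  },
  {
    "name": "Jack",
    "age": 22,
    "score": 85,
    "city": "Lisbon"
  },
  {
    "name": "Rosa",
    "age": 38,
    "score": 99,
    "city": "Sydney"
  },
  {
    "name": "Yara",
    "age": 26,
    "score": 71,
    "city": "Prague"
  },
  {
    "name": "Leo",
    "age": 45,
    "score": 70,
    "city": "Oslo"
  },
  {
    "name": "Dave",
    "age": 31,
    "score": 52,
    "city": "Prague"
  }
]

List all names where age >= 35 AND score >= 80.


Checking both conditions:
  Hank (age=38, score=52) -> no
  Jack (age=22, score=85) -> no
  Rosa (age=38, score=99) -> YES
  Yara (age=26, score=71) -> no
  Leo (age=45, score=70) -> no
  Dave (age=31, score=52) -> no


ANSWER: Rosa


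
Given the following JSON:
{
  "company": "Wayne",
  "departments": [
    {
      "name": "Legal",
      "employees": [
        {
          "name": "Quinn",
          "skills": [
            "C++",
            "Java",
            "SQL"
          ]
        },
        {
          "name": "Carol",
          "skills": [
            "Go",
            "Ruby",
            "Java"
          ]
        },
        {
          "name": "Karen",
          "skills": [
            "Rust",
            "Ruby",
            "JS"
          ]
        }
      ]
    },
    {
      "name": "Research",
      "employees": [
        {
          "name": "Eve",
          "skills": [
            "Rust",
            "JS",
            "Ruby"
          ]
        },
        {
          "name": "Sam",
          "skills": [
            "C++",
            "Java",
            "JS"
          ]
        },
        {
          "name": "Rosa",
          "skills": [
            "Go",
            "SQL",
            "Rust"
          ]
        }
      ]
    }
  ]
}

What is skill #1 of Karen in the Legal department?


Path: departments[0].employees[2].skills[0]
Value: Rust

ANSWER: Rust


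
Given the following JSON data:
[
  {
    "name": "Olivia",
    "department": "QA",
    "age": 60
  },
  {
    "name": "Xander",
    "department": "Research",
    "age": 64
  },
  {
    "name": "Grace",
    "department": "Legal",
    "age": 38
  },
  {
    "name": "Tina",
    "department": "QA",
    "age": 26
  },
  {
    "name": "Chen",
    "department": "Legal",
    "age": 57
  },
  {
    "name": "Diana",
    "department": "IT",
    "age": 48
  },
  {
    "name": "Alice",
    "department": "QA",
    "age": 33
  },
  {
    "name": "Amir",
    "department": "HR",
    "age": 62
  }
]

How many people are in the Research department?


Scanning records for department = Research
  Record 1: Xander
Count: 1

ANSWER: 1


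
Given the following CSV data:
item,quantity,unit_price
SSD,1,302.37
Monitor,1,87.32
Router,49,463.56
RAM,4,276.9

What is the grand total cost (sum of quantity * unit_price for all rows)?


Computing row totals:
  SSD: 1 * 302.37 = 302.37
  Monitor: 1 * 87.32 = 87.32
  Router: 49 * 463.56 = 22714.44
  RAM: 4 * 276.9 = 1107.6
Grand total = 302.37 + 87.32 + 22714.44 + 1107.6 = 24211.73

ANSWER: 24211.73


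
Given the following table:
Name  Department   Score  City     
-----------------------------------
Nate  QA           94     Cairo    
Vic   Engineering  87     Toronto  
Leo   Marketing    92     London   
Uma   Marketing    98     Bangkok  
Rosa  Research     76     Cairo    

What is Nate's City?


Row 1: Nate
City = Cairo

ANSWER: Cairo


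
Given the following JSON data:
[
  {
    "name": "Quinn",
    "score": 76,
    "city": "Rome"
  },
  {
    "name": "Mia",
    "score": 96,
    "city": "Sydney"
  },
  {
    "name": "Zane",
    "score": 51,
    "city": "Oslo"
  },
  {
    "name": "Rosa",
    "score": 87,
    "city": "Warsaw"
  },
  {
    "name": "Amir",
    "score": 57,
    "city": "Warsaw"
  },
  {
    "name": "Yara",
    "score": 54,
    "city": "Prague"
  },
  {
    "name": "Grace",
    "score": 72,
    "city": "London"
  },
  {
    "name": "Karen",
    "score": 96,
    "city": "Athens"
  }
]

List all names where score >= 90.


Filtering records where score >= 90:
  Quinn (score=76) -> no
  Mia (score=96) -> YES
  Zane (score=51) -> no
  Rosa (score=87) -> no
  Amir (score=57) -> no
  Yara (score=54) -> no
  Grace (score=72) -> no
  Karen (score=96) -> YES


ANSWER: Mia, Karen


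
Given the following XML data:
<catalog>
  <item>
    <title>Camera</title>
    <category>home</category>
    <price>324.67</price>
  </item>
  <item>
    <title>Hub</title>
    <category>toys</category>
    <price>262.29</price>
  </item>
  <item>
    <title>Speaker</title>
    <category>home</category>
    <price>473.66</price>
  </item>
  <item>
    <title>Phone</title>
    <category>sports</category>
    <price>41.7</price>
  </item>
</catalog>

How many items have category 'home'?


Scanning <item> elements for <category>home</category>:
  Item 1: Camera -> MATCH
  Item 3: Speaker -> MATCH
Count: 2

ANSWER: 2


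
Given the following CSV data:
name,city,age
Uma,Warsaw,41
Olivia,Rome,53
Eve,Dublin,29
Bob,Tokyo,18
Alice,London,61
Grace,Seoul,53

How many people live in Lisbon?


Scanning city column for 'Lisbon':
Total matches: 0

ANSWER: 0


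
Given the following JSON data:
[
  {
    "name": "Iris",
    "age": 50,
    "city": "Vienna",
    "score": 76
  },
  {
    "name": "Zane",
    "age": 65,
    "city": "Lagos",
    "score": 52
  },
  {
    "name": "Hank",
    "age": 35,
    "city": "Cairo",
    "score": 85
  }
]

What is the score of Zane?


Looking up record where name = Zane
Record index: 1
Field 'score' = 52

ANSWER: 52


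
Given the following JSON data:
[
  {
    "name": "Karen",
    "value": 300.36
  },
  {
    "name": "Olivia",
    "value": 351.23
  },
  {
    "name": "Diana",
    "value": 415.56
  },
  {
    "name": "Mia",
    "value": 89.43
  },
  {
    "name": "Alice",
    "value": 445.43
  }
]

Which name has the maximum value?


Comparing values:
  Karen: 300.36
  Olivia: 351.23
  Diana: 415.56
  Mia: 89.43
  Alice: 445.43
Maximum: Alice (445.43)

ANSWER: Alice


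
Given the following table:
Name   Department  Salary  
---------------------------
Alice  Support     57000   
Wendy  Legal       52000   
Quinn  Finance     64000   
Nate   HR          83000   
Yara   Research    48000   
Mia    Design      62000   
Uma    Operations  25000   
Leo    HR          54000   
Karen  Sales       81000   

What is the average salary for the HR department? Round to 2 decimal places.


HR department members:
  Nate: 83000
  Leo: 54000
Sum = 137000
Count = 2
Average = 137000 / 2 = 68500.00

ANSWER: 68500.00


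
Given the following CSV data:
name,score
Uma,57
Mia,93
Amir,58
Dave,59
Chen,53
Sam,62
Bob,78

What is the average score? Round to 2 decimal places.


Scores: 57, 93, 58, 59, 53, 62, 78
Sum = 460
Count = 7
Average = 460 / 7 = 65.71

ANSWER: 65.71


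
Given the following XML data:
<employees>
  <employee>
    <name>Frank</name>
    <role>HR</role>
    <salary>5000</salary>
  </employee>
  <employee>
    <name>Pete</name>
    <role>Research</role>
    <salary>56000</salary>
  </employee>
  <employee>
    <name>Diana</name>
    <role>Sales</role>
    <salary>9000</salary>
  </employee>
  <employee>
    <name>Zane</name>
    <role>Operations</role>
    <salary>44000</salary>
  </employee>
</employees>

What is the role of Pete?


Searching for <employee> with <name>Pete</name>
Found at position 2
<role>Research</role>

ANSWER: Research


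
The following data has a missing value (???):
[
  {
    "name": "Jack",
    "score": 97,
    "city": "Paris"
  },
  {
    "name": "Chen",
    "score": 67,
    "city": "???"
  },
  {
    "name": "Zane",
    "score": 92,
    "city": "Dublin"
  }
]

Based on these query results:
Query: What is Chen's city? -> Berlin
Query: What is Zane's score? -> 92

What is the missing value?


The missing value is Chen's city
From query: Chen's city = Berlin

ANSWER: Berlin


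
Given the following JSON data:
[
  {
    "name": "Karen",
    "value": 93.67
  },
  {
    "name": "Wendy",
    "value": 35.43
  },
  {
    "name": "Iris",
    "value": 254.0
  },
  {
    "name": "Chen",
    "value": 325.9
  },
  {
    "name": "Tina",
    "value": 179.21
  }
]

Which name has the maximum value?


Comparing values:
  Karen: 93.67
  Wendy: 35.43
  Iris: 254.0
  Chen: 325.9
  Tina: 179.21
Maximum: Chen (325.9)

ANSWER: Chen


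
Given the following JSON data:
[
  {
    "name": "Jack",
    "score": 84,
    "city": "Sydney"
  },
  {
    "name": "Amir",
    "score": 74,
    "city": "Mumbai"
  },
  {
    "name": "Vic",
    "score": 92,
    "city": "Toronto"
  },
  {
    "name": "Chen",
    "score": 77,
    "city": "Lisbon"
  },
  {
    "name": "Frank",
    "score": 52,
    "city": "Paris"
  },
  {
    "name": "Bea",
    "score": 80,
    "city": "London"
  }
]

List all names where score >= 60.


Filtering records where score >= 60:
  Jack (score=84) -> YES
  Amir (score=74) -> YES
  Vic (score=92) -> YES
  Chen (score=77) -> YES
  Frank (score=52) -> no
  Bea (score=80) -> YES


ANSWER: Jack, Amir, Vic, Chen, Bea


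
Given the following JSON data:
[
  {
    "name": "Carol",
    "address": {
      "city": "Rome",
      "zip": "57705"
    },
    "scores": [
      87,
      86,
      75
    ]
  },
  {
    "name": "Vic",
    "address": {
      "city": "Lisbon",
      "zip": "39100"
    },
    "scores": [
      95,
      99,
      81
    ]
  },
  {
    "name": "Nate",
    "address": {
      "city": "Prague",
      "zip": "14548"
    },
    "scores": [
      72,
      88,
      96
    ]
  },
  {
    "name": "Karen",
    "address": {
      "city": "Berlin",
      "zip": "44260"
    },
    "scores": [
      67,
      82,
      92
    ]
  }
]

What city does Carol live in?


Path: records[0].address.city
Value: Rome

ANSWER: Rome


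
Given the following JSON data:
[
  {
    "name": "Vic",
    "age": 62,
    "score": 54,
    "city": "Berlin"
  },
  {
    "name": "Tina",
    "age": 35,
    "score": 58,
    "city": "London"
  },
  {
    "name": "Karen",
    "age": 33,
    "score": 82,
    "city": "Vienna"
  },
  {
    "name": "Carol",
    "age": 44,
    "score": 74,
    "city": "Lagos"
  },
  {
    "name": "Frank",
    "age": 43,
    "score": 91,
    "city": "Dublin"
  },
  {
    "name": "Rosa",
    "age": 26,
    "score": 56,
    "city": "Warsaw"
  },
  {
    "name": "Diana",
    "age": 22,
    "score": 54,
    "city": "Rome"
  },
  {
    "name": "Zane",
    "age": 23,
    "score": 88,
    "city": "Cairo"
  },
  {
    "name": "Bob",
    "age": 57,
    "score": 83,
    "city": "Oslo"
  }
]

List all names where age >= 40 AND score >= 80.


Checking both conditions:
  Vic (age=62, score=54) -> no
  Tina (age=35, score=58) -> no
  Karen (age=33, score=82) -> no
  Carol (age=44, score=74) -> no
  Frank (age=43, score=91) -> YES
  Rosa (age=26, score=56) -> no
  Diana (age=22, score=54) -> no
  Zane (age=23, score=88) -> no
  Bob (age=57, score=83) -> YES


ANSWER: Frank, Bob


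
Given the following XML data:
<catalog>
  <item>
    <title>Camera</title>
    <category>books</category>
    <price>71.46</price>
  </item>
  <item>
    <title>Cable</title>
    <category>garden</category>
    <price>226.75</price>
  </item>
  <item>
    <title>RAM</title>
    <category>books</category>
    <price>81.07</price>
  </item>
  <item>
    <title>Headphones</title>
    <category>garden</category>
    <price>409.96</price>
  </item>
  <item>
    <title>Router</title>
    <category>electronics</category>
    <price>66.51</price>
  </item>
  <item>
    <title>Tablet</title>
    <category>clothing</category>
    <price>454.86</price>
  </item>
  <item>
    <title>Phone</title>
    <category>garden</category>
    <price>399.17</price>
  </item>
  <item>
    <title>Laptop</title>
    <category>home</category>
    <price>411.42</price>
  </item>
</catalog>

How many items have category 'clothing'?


Scanning <item> elements for <category>clothing</category>:
  Item 6: Tablet -> MATCH
Count: 1

ANSWER: 1


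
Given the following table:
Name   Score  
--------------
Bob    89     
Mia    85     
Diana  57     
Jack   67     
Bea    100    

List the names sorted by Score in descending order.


Sorting by Score (descending):
  Bea: 100
  Bob: 89
  Mia: 85
  Jack: 67
  Diana: 57


ANSWER: Bea, Bob, Mia, Jack, Diana


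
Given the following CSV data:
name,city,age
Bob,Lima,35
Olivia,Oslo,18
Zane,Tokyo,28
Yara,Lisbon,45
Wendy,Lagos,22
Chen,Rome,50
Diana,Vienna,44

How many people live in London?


Scanning city column for 'London':
Total matches: 0

ANSWER: 0


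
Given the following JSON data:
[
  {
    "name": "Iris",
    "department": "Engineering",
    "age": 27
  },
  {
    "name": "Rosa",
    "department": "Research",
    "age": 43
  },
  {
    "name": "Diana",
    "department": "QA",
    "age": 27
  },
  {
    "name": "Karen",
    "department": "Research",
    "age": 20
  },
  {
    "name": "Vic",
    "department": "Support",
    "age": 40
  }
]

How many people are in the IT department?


Scanning records for department = IT
  No matches found
Count: 0

ANSWER: 0


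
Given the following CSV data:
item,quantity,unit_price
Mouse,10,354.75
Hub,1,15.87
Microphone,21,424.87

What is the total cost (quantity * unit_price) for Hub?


Row: Hub
quantity = 1
unit_price = 15.87
total = 1 * 15.87 = 15.87

ANSWER: 15.87


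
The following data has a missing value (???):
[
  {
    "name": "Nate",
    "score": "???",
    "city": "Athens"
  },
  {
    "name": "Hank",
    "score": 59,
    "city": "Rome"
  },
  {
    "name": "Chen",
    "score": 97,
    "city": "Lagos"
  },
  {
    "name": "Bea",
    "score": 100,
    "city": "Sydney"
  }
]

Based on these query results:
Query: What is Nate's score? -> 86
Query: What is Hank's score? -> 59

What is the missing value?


The missing value is Nate's score
From query: Nate's score = 86

ANSWER: 86


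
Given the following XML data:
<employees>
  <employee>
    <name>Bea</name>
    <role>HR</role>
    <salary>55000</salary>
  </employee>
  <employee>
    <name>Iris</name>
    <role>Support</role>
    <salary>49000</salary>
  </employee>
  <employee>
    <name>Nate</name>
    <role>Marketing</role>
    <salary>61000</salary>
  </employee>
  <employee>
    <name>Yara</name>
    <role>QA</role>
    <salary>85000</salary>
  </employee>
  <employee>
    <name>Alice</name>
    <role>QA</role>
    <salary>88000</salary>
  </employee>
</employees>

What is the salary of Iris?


Searching for <employee> with <name>Iris</name>
Found at position 2
<salary>49000</salary>

ANSWER: 49000


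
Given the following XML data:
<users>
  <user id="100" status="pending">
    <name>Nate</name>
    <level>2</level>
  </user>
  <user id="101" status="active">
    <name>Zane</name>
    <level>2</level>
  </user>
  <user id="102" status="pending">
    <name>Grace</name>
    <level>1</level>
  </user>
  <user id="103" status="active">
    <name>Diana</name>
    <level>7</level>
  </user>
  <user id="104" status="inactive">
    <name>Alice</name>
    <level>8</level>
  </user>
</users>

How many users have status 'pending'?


Counting users with status='pending':
  Nate (id=100) -> MATCH
  Grace (id=102) -> MATCH
Count: 2

ANSWER: 2


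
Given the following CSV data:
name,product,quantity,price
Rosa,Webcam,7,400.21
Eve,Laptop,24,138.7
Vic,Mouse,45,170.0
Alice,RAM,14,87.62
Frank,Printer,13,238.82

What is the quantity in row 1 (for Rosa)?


Row 1: Rosa
Column 'quantity' = 7

ANSWER: 7


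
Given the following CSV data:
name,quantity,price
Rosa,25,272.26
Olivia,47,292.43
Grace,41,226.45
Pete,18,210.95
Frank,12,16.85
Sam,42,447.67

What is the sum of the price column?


Values in 'price' column:
  Row 1: 272.26
  Row 2: 292.43
  Row 3: 226.45
  Row 4: 210.95
  Row 5: 16.85
  Row 6: 447.67
Sum = 272.26 + 292.43 + 226.45 + 210.95 + 16.85 + 447.67 = 1466.61

ANSWER: 1466.61


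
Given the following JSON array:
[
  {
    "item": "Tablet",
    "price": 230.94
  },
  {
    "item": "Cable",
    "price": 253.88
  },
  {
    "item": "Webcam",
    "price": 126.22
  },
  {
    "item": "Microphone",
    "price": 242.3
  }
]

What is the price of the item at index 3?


Array index 3 -> Microphone
price = 242.3

ANSWER: 242.3


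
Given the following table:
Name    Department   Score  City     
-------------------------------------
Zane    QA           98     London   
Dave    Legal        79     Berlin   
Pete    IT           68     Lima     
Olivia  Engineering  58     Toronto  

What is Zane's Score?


Row 1: Zane
Score = 98

ANSWER: 98


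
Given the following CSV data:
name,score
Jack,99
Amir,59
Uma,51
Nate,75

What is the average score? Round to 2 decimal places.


Scores: 99, 59, 51, 75
Sum = 284
Count = 4
Average = 284 / 4 = 71.00

ANSWER: 71.00


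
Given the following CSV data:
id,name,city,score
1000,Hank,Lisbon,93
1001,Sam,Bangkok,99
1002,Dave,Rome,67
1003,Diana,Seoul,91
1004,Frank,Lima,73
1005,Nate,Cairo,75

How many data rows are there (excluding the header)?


Counting rows (excluding header):
Header: id,name,city,score
Data rows: 6

ANSWER: 6


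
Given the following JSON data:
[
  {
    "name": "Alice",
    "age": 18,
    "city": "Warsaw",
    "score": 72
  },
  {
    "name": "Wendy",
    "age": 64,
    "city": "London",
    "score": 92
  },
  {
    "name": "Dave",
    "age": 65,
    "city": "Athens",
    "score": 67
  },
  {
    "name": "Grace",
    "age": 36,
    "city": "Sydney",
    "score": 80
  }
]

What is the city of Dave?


Looking up record where name = Dave
Record index: 2
Field 'city' = Athens

ANSWER: Athens


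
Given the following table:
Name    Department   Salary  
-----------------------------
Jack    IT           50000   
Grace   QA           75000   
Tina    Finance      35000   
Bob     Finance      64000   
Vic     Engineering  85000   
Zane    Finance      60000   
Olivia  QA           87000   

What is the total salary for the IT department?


IT department members:
  Jack: 50000
Total = 50000 = 50000

ANSWER: 50000


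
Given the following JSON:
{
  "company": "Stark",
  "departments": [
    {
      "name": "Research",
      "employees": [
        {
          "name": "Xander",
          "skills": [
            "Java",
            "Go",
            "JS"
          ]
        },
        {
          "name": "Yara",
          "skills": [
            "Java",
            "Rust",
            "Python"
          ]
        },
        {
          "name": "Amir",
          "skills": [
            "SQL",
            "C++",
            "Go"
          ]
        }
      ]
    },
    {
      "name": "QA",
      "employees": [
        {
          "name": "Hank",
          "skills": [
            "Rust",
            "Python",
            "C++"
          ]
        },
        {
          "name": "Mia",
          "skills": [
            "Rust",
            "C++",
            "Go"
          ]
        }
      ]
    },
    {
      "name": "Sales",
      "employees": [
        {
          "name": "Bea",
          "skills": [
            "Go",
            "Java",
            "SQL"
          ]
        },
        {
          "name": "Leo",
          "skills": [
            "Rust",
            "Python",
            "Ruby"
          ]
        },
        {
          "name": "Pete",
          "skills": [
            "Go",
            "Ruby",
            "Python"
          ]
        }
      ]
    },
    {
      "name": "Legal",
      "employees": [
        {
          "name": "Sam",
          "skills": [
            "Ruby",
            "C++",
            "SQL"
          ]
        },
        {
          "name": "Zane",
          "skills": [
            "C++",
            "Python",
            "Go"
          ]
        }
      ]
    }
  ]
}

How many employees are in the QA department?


Path: departments[1].employees
Count: 2

ANSWER: 2


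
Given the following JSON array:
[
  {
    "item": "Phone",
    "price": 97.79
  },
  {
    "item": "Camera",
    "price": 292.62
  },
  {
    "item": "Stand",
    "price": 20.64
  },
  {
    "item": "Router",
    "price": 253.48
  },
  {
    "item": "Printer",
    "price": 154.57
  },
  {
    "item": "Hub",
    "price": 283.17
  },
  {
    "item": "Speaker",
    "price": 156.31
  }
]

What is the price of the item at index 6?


Array index 6 -> Speaker
price = 156.31

ANSWER: 156.31


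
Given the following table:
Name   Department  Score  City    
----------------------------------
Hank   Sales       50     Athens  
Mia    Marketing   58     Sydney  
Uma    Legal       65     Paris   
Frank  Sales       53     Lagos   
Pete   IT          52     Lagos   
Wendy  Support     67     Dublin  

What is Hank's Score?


Row 1: Hank
Score = 50

ANSWER: 50


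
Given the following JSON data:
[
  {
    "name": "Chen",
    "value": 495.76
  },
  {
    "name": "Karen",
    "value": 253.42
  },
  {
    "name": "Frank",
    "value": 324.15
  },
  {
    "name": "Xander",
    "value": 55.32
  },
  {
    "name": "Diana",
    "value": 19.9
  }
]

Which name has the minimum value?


Comparing values:
  Chen: 495.76
  Karen: 253.42
  Frank: 324.15
  Xander: 55.32
  Diana: 19.9
Minimum: Diana (19.9)

ANSWER: Diana


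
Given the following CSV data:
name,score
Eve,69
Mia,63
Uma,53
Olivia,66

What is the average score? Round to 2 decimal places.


Scores: 69, 63, 53, 66
Sum = 251
Count = 4
Average = 251 / 4 = 62.75

ANSWER: 62.75


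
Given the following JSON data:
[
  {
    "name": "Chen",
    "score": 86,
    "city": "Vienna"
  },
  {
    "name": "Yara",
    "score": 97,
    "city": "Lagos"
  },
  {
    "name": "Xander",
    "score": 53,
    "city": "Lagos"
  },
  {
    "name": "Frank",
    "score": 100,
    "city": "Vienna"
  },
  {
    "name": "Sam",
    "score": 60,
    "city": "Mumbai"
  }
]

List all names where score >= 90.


Filtering records where score >= 90:
  Chen (score=86) -> no
  Yara (score=97) -> YES
  Xander (score=53) -> no
  Frank (score=100) -> YES
  Sam (score=60) -> no


ANSWER: Yara, Frank


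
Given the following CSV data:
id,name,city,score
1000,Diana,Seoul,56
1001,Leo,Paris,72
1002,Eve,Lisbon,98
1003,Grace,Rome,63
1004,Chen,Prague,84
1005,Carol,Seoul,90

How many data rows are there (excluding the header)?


Counting rows (excluding header):
Header: id,name,city,score
Data rows: 6

ANSWER: 6


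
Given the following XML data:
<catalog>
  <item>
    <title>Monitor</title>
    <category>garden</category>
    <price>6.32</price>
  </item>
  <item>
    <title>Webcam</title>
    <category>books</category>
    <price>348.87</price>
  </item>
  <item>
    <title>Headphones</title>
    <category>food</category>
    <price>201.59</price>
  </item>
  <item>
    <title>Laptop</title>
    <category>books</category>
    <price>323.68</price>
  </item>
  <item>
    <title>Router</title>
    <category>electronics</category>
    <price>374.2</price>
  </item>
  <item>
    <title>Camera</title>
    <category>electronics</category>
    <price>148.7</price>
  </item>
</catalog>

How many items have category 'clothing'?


Scanning <item> elements for <category>clothing</category>:
Count: 0

ANSWER: 0


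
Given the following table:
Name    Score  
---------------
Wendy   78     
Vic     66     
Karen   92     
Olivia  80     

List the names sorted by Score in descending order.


Sorting by Score (descending):
  Karen: 92
  Olivia: 80
  Wendy: 78
  Vic: 66


ANSWER: Karen, Olivia, Wendy, Vic


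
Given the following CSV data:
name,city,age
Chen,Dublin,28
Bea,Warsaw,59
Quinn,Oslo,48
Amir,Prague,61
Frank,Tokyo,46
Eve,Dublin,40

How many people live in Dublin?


Scanning city column for 'Dublin':
  Row 1: Chen -> MATCH
  Row 6: Eve -> MATCH
Total matches: 2

ANSWER: 2


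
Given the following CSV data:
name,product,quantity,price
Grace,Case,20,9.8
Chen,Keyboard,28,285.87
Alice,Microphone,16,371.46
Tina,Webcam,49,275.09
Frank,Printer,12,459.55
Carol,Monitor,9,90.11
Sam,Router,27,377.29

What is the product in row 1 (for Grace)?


Row 1: Grace
Column 'product' = Case

ANSWER: Case


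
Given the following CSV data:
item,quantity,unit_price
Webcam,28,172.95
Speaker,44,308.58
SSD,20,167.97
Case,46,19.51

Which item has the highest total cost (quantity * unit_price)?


Computing row totals:
  Webcam: 4842.6
  Speaker: 13577.52
  SSD: 3359.4
  Case: 897.46
Maximum: Speaker (13577.52)

ANSWER: Speaker


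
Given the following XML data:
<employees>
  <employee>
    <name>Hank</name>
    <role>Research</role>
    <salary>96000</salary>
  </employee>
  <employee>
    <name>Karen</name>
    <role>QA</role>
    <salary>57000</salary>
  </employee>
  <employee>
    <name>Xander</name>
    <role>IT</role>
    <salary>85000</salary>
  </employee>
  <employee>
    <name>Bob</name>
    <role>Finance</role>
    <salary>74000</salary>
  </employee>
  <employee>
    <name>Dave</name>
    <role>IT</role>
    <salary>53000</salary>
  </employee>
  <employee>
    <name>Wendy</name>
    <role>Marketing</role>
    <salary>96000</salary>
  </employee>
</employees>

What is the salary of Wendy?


Searching for <employee> with <name>Wendy</name>
Found at position 6
<salary>96000</salary>

ANSWER: 96000


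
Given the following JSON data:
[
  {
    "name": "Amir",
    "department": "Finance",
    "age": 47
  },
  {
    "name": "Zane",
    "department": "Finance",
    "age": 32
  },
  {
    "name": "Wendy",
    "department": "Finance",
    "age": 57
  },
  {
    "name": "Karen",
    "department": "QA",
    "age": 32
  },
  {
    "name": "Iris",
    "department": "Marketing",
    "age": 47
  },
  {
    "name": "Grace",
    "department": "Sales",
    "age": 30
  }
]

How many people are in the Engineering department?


Scanning records for department = Engineering
  No matches found
Count: 0

ANSWER: 0


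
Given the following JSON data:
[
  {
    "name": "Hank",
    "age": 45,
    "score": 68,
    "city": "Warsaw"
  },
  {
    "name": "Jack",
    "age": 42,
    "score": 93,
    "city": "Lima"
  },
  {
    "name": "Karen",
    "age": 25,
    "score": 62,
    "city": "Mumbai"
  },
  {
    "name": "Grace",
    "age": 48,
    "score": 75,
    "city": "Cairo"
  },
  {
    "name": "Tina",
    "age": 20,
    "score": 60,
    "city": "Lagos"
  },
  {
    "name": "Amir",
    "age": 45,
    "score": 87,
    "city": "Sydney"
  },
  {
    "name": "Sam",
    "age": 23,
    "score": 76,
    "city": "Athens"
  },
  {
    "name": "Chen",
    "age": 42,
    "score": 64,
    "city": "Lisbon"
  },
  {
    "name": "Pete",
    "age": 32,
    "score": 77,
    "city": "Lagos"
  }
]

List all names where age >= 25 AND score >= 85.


Checking both conditions:
  Hank (age=45, score=68) -> no
  Jack (age=42, score=93) -> YES
  Karen (age=25, score=62) -> no
  Grace (age=48, score=75) -> no
  Tina (age=20, score=60) -> no
  Amir (age=45, score=87) -> YES
  Sam (age=23, score=76) -> no
  Chen (age=42, score=64) -> no
  Pete (age=32, score=77) -> no


ANSWER: Jack, Amir


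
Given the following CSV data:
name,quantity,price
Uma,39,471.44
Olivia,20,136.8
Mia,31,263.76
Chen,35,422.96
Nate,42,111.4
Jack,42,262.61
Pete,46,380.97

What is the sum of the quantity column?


Values in 'quantity' column:
  Row 1: 39
  Row 2: 20
  Row 3: 31
  Row 4: 35
  Row 5: 42
  Row 6: 42
  Row 7: 46
Sum = 39 + 20 + 31 + 35 + 42 + 42 + 46 = 255

ANSWER: 255


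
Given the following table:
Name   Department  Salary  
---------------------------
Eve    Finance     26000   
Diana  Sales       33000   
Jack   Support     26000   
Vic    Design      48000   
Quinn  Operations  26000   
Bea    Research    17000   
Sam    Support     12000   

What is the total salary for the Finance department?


Finance department members:
  Eve: 26000
Total = 26000 = 26000

ANSWER: 26000


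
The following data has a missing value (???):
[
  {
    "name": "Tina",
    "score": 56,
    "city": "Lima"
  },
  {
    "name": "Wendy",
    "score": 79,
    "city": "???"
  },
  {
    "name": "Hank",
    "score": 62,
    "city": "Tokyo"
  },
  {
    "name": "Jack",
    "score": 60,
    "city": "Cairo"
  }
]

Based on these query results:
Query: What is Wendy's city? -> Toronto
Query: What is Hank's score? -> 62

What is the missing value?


The missing value is Wendy's city
From query: Wendy's city = Toronto

ANSWER: Toronto


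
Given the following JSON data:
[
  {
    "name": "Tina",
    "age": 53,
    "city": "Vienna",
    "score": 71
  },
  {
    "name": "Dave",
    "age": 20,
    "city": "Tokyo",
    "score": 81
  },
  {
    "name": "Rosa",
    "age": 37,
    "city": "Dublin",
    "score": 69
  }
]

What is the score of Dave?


Looking up record where name = Dave
Record index: 1
Field 'score' = 81

ANSWER: 81


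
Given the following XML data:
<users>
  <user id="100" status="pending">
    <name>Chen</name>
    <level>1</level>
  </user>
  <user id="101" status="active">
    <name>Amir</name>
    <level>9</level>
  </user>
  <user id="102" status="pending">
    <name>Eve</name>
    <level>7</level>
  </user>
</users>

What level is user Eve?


Finding user: Eve
<level>7</level>

ANSWER: 7


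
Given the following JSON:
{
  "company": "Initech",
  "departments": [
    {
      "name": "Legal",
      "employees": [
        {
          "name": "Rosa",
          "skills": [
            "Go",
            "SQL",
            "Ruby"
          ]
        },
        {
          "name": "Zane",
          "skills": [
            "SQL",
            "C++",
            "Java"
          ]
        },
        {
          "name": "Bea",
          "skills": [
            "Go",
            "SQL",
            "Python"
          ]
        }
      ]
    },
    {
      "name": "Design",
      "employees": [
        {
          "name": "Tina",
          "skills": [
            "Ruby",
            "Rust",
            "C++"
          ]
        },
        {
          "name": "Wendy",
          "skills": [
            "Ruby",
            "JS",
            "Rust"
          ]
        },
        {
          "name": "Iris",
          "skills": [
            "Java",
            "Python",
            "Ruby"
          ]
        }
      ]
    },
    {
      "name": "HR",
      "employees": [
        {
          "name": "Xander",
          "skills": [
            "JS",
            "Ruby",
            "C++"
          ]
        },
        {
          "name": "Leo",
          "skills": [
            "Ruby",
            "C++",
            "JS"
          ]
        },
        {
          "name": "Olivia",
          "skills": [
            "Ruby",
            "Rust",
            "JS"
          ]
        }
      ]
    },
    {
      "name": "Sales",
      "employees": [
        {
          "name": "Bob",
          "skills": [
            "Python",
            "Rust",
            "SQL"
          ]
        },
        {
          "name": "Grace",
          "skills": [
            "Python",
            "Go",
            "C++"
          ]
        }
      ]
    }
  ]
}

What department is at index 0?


Path: departments[0].name
Value: Legal

ANSWER: Legal


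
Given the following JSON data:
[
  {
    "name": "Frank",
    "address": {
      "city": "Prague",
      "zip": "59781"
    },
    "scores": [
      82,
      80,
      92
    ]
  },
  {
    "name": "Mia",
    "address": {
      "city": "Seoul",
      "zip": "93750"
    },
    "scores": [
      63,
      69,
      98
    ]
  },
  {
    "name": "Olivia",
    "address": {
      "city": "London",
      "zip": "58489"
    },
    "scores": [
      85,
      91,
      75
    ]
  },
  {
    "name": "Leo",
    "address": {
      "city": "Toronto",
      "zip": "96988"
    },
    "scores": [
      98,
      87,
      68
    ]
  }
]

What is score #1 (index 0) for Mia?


Path: records[1].scores[0]
Value: 63

ANSWER: 63


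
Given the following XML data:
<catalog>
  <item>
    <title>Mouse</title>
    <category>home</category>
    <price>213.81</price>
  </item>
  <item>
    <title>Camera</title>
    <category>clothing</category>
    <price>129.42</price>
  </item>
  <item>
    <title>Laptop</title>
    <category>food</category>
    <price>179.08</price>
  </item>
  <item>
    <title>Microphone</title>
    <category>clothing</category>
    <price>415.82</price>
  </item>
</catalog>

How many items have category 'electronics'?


Scanning <item> elements for <category>electronics</category>:
Count: 0

ANSWER: 0
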